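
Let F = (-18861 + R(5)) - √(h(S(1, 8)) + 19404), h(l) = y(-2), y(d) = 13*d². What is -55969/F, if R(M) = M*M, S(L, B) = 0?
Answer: 263558021/88693860 - 111938*√19/22173465 ≈ 2.9495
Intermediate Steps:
R(M) = M²
h(l) = 52 (h(l) = 13*(-2)² = 13*4 = 52)
F = -18836 - 32*√19 (F = (-18861 + 5²) - √(52 + 19404) = (-18861 + 25) - √19456 = -18836 - 32*√19 ≈ -18976.)
-55969/F = -55969/(-18836 - 32*√19)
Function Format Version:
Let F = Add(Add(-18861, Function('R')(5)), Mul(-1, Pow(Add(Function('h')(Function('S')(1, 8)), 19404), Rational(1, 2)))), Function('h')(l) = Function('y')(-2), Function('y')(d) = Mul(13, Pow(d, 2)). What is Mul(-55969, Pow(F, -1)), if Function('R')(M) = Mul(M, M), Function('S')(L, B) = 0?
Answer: Add(Rational(263558021, 88693860), Mul(Rational(-111938, 22173465), Pow(19, Rational(1, 2)))) ≈ 2.9495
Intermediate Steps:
Function('R')(M) = Pow(M, 2)
Function('h')(l) = 52 (Function('h')(l) = Mul(13, Pow(-2, 2)) = Mul(13, 4) = 52)
F = Add(-18836, Mul(-32, Pow(19, Rational(1, 2)))) (F = Add(Add(-18861, Pow(5, 2)), Mul(-1, Pow(Add(52, 19404), Rational(1, 2)))) = Add(Add(-18861, 25), Mul(-1, Pow(19456, Rational(1, 2)))) = Add(-18836, Mul(-1, Mul(32, Pow(19, Rational(1, 2))))) = Add(-18836, Mul(-32, Pow(19, Rational(1, 2)))) ≈ -18976.)
Mul(-55969, Pow(F, -1)) = Mul(-55969, Pow(Add(-18836, Mul(-32, Pow(19, Rational(1, 2)))), -1))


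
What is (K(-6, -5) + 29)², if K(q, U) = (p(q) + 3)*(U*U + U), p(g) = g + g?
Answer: 22801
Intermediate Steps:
p(g) = 2*g
K(q, U) = (3 + 2*q)*(U + U²) (K(q, U) = (2*q + 3)*(U*U + U) = (3 + 2*q)*(U² + U) = (3 + 2*q)*(U + U²))
(K(-6, -5) + 29)² = (-5*(3 + 2*(-6) + 3*(-5) + 2*(-5)*(-6)) + 29)² = (-5*(3 - 12 - 15 + 60) + 29)² = (-5*36 + 29)² = (-180 + 29)² = (-151)² = 22801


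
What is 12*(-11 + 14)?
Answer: 36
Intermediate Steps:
12*(-11 + 14) = 12*3 = 36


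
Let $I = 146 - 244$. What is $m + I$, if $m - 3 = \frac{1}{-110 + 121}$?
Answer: $- \frac{1044}{11} \approx -94.909$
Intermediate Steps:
$I = -98$
$m = \frac{34}{11}$ ($m = 3 + \frac{1}{-110 + 121} = 3 + \frac{1}{11} = \frac{34}{11} \approx 3.0909$)
$m + I = \frac{34}{11} - 98 = - \frac{1044}{11}$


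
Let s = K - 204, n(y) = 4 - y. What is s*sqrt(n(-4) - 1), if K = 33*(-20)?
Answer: -864*sqrt(7) ≈ -2285.9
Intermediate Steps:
K = -660
s = -864 (s = -660 - 204 = -864)
s*sqrt(n(-4) - 1) = -864*sqrt((4 - 1*(-4)) - 1) = -864*sqrt((4 + 4) - 1) = -864*sqrt(8 - 1) = -864*sqrt(7)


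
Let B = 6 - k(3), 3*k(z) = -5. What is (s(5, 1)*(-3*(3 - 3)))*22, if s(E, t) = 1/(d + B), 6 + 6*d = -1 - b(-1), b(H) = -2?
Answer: 0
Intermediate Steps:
k(z) = -5/3 (k(z) = (⅓)*(-5) = -5/3)
B = 23/3 (B = 6 - 1*(-5/3) = 6 + 5/3 = 23/3 ≈ 7.6667)
d = -⅚ (d = -1 + (-1 - 1*(-2))/6 = -1 + (-1 + 2)/6 = -1 + (⅙)*1 = -1 + ⅙ = -⅚ ≈ -0.83333)
s(E, t) = 6/41 (s(E, t) = 1/(-⅚ + 23/3) = 1/(41/6) = 6/41)
(s(5, 1)*(-3*(3 - 3)))*22 = (6*(-3*(3 - 3))/41)*22 = (6*(-3*0)/41)*22 = ((6/41)*0)*22 = 0*22 = 0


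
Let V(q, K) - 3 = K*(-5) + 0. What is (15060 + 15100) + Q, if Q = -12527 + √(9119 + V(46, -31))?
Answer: 17633 + √9277 ≈ 17729.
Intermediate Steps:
V(q, K) = 3 - 5*K (V(q, K) = 3 + (K*(-5) + 0) = 3 + (-5*K + 0) = 3 - 5*K)
Q = -12527 + √9277 (Q = -12527 + √(9119 + (3 - 5*(-31))) = -12527 + √(9119 + (3 + 155)) = -12527 + √(9119 + 158) = -12527 + √9277 ≈ -12431.)
(15060 + 15100) + Q = (15060 + 15100) + (-12527 + √9277) = 30160 + (-12527 + √9277) = 17633 + √9277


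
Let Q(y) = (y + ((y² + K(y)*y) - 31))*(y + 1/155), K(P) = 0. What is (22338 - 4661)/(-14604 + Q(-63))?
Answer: -17677/258704 ≈ -0.068329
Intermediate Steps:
Q(y) = (1/155 + y)*(-31 + y + y²) (Q(y) = (y + ((y² + 0*y) - 31))*(y + 1/155) = (y + ((y² + 0) - 31))*(y + 1/155) = (y + (y² - 31))*(1/155 + y) = (y + (-31 + y²))*(1/155 + y) = (-31 + y + y²)*(1/155 + y) = (1/155 + y)*(-31 + y + y²))
(22338 - 4661)/(-14604 + Q(-63)) = (22338 - 4661)/(-14604 + (-⅕ + (-63)³ - 4804/155*(-63) + (156/155)*(-63)²)) = 17677/(-14604 + (-⅕ - 250047 + 302652/155 + (156/155)*3969)) = 17677/(-14604 + (-⅕ - 250047 + 302652/155 + 619164/155)) = 17677/(-14604 - 244100) = 17677/(-258704) = 17677*(-1/258704) = -17677/258704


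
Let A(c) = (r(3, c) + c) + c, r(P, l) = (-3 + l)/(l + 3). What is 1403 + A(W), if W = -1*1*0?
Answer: 1402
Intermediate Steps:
W = 0 (W = -1*0 = 0)
r(P, l) = (-3 + l)/(3 + l)
A(c) = 2*c + (-3 + c)/(3 + c) (A(c) = ((-3 + c)/(3 + c) + c) + c = (c + (-3 + c)/(3 + c)) + c = 2*c + (-3 + c)/(3 + c))
1403 + A(W) = 1403 + (-3 + 0 + 2*0*(3 + 0))/(3 + 0) = 1403 + (-3 + 0 + 2*0*3)/3 = 1403 + (-3 + 0 + 0)/3 = 1403 + (⅓)*(-3) = 1403 - 1 = 1402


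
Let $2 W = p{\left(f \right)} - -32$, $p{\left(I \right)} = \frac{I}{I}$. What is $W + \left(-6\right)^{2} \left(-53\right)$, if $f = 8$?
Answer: $- \frac{3783}{2} \approx -1891.5$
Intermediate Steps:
$p{\left(I \right)} = 1$
$W = \frac{33}{2}$ ($W = \frac{1 - -32}{2} = \frac{1 + 32}{2} = \frac{1}{2} \cdot 33 = \frac{33}{2} \approx 16.5$)
$W + \left(-6\right)^{2} \left(-53\right) = \frac{33}{2} + \left(-6\right)^{2} \left(-53\right) = \frac{33}{2} + 36 \left(-53\right) = \frac{33}{2} - 1908 = - \frac{3783}{2}$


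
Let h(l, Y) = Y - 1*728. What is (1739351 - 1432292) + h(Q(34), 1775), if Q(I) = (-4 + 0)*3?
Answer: 308106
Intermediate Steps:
Q(I) = -12 (Q(I) = -4*3 = -12)
h(l, Y) = -728 + Y (h(l, Y) = Y - 728 = -728 + Y)
(1739351 - 1432292) + h(Q(34), 1775) = (1739351 - 1432292) + (-728 + 1775) = 307059 + 1047 = 308106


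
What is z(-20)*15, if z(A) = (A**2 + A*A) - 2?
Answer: 11970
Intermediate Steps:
z(A) = -2 + 2*A**2 (z(A) = (A**2 + A**2) - 2 = 2*A**2 - 2 = -2 + 2*A**2)
z(-20)*15 = (-2 + 2*(-20)**2)*15 = (-2 + 2*400)*15 = (-2 + 800)*15 = 798*15 = 11970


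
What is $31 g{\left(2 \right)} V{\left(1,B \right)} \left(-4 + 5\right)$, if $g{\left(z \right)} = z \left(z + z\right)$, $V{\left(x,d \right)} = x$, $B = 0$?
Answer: $248$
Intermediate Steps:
$g{\left(z \right)} = 2 z^{2}$ ($g{\left(z \right)} = z 2 z = 2 z^{2}$)
$31 g{\left(2 \right)} V{\left(1,B \right)} \left(-4 + 5\right) = 31 \cdot 2 \cdot 2^{2} \cdot 1 \left(-4 + 5\right) = 31 \cdot 2 \cdot 4 \cdot 1 \cdot 1 = 31 \cdot 8 \cdot 1 = 248 \cdot 1 = 248$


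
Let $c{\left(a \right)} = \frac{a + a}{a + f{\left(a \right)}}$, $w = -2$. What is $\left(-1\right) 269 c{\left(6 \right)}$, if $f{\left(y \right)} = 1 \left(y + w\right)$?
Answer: $- \frac{1614}{5} \approx -322.8$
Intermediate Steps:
$f{\left(y \right)} = -2 + y$ ($f{\left(y \right)} = 1 \left(y - 2\right) = 1 \left(-2 + y\right) = -2 + y$)
$c{\left(a \right)} = \frac{2 a}{-2 + 2 a}$ ($c{\left(a \right)} = \frac{a + a}{a + \left(-2 + a\right)} = \frac{2 a}{-2 + 2 a}$)
$\left(-1\right) 269 c{\left(6 \right)} = \left(-1\right) 269 \frac{6}{-1 + 6} = - 269 \cdot \frac{6}{5} = - 269 \cdot 6 \cdot \frac{1}{5} = \left(-269\right) \frac{6}{5} = - \frac{1614}{5}$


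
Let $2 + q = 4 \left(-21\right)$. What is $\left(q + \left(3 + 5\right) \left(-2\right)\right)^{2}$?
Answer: $10404$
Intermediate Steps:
$q = -86$ ($q = -2 + 4 \left(-21\right) = -2 - 84 = -86$)
$\left(q + \left(3 + 5\right) \left(-2\right)\right)^{2} = \left(-86 + \left(3 + 5\right) \left(-2\right)\right)^{2} = \left(-86 + 8 \left(-2\right)\right)^{2} = \left(-86 - 16\right)^{2} = \left(-102\right)^{2} = 10404$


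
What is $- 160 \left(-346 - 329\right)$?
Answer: $108000$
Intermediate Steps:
$- 160 \left(-346 - 329\right) = \left(-160\right) \left(-675\right) = 108000$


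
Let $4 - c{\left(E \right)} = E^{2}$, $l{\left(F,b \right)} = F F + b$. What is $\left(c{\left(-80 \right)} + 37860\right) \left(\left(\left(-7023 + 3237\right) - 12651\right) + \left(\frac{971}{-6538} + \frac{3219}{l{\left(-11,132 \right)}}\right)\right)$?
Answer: $- \frac{18582824214756}{35959} \approx -5.1678 \cdot 10^{8}$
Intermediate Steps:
$l{\left(F,b \right)} = b + F^{2}$ ($l{\left(F,b \right)} = F^{2} + b = b + F^{2}$)
$c{\left(E \right)} = 4 - E^{2}$
$\left(c{\left(-80 \right)} + 37860\right) \left(\left(\left(-7023 + 3237\right) - 12651\right) + \left(\frac{971}{-6538} + \frac{3219}{l{\left(-11,132 \right)}}\right)\right) = \left(\left(4 - \left(-80\right)^{2}\right) + 37860\right) \left(\left(\left(-7023 + 3237\right) - 12651\right) + \left(\frac{971}{-6538} + \frac{3219}{132 + \left(-11\right)^{2}}\right)\right) = \left(\left(4 - 6400\right) + 37860\right) \left(\left(-3786 - 12651\right) + \left(971 \left(- \frac{1}{6538}\right) + \frac{3219}{132 + 121}\right)\right) = \left(\left(4 - 6400\right) + 37860\right) \left(-16437 - \left(\frac{971}{6538} - \frac{3219}{253}\right)\right) = \left(-6396 + 37860\right) \left(-16437 + \left(- \frac{971}{6538} + 3219 \cdot \frac{1}{253}\right)\right) = 31464 \left(-16437 + \left(- \frac{971}{6538} + \frac{3219}{253}\right)\right) = 31464 \left(-16437 + \frac{20800159}{1654114}\right) = 31464 \left(- \frac{27167871659}{1654114}\right) = - \frac{18582824214756}{35959}$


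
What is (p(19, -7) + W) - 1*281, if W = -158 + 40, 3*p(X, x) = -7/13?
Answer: -15568/39 ≈ -399.18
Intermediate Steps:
p(X, x) = -7/39 (p(X, x) = (-7/13)/3 = (-7*1/13)/3 = (⅓)*(-7/13) = -7/39)
W = -118
(p(19, -7) + W) - 1*281 = (-7/39 - 118) - 1*281 = -4609/39 - 281 = -15568/39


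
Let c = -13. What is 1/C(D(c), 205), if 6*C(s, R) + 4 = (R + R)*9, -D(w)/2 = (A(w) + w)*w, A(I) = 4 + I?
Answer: 3/1843 ≈ 0.0016278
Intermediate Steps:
D(w) = -2*w*(4 + 2*w) (D(w) = -2*((4 + w) + w)*w = -2*(4 + 2*w)*w = -2*w*(4 + 2*w))
C(s, R) = -⅔ + 3*R (C(s, R) = -⅔ + ((R + R)*9)/6 = -⅔ + ((2*R)*9)/6 = -⅔ + (18*R)/6 = -⅔ + 3*R)
1/C(D(c), 205) = 1/(-⅔ + 3*205) = 1/(-⅔ + 615) = 1/(1843/3) = 3/1843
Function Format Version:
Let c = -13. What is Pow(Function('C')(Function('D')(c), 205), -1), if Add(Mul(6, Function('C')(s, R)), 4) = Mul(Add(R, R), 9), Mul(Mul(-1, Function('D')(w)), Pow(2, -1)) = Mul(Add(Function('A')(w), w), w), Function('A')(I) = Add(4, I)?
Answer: Rational(3, 1843) ≈ 0.0016278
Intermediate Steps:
Function('D')(w) = Mul(-2, w, Add(4, Mul(2, w))) (Function('D')(w) = Mul(-2, Mul(Add(Add(4, w), w), w)) = Mul(-2, Mul(Add(4, Mul(2, w)), w)) = Mul(-2, Mul(w, Add(4, Mul(2, w)))) = Mul(-2, w, Add(4, Mul(2, w))))
Function('C')(s, R) = Add(Rational(-2, 3), Mul(3, R)) (Function('C')(s, R) = Add(Rational(-2, 3), Mul(Rational(1, 6), Mul(Add(R, R), 9))) = Add(Rational(-2, 3), Mul(Rational(1, 6), Mul(Mul(2, R), 9))) = Add(Rational(-2, 3), Mul(Rational(1, 6), Mul(18, R))) = Add(Rational(-2, 3), Mul(3, R)))
Pow(Function('C')(Function('D')(c), 205), -1) = Pow(Add(Rational(-2, 3), Mul(3, 205)), -1) = Pow(Add(Rational(-2, 3), 615), -1) = Pow(Rational(1843, 3), -1) = Rational(3, 1843)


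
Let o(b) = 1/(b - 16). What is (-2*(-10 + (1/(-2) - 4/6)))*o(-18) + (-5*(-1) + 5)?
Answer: 953/102 ≈ 9.3431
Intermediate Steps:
o(b) = 1/(-16 + b)
(-2*(-10 + (1/(-2) - 4/6)))*o(-18) + (-5*(-1) + 5) = (-2*(-10 + (1/(-2) - 4/6)))/(-16 - 18) + (-5*(-1) + 5) = -2*(-10 + (1*(-1/2) - 4*1/6))/(-34) + (5 + 5) = -2*(-10 + (-1/2 - 2/3))*(-1/34) + 10 = -2*(-10 - 7/6)*(-1/34) + 10 = -2*(-67/6)*(-1/34) + 10 = (67/3)*(-1/34) + 10 = -67/102 + 10 = 953/102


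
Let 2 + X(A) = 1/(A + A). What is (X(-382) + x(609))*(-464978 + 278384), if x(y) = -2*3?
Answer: 570324561/382 ≈ 1.4930e+6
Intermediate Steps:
x(y) = -6
X(A) = -2 + 1/(2*A) (X(A) = -2 + 1/(A + A) = -2 + 1/(2*A))
(X(-382) + x(609))*(-464978 + 278384) = ((-2 + (1/2)/(-382)) - 6)*(-464978 + 278384) = ((-2 + (1/2)*(-1/382)) - 6)*(-186594) = ((-2 - 1/764) - 6)*(-186594) = (-1529/764 - 6)*(-186594) = -6113/764*(-186594) = 570324561/382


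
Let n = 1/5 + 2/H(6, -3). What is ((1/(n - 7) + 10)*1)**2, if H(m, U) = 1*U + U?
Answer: 1113025/11449 ≈ 97.216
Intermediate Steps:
H(m, U) = 2*U (H(m, U) = U + U = 2*U)
n = -2/15 (n = 1/5 + 2/((2*(-3))) = 1*(1/5) + 2/(-6) = 1/5 + 2*(-1/6) = 1/5 - 1/3 = -2/15 ≈ -0.13333)
((1/(n - 7) + 10)*1)**2 = ((1/(-2/15 - 7) + 10)*1)**2 = ((1/(-107/15) + 10)*1)**2 = ((-15/107 + 10)*1)**2 = ((1055/107)*1)**2 = (1055/107)**2 = 1113025/11449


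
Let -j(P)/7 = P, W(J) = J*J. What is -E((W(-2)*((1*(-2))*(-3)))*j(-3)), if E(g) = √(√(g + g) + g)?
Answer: -2*√(126 + 3*√7) ≈ -23.146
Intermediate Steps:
W(J) = J²
j(P) = -7*P
E(g) = √(g + √2*√g) (E(g) = √(√(2*g) + g) = √(√2*√g + g) = √(g + √2*√g))
-E((W(-2)*((1*(-2))*(-3)))*j(-3)) = -√(((-2)²*((1*(-2))*(-3)))*(-7*(-3)) + √2*√(((-2)²*((1*(-2))*(-3)))*(-7*(-3)))) = -√((4*(-2*(-3)))*21 + √2*√((4*(-2*(-3)))*21)) = -√((4*6)*21 + √2*√((4*6)*21)) = -√(24*21 + √2*√(24*21)) = -√(504 + √2*√504) = -√(504 + √2*(6*√14)) = -√(504 + 12*√7)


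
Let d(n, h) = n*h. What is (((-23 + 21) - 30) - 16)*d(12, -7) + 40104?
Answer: 44136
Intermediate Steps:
d(n, h) = h*n
(((-23 + 21) - 30) - 16)*d(12, -7) + 40104 = (((-23 + 21) - 30) - 16)*(-7*12) + 40104 = ((-2 - 30) - 16)*(-84) + 40104 = (-32 - 16)*(-84) + 40104 = -48*(-84) + 40104 = 4032 + 40104 = 44136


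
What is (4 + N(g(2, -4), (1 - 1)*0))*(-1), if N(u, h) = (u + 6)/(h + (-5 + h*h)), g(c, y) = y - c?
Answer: -4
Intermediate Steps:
N(u, h) = (6 + u)/(-5 + h + h²) (N(u, h) = (6 + u)/(h + (-5 + h²)) = (6 + u)/(-5 + h + h²))
(4 + N(g(2, -4), (1 - 1)*0))*(-1) = (4 + (6 + (-4 - 1*2))/(-5 + (1 - 1)*0 + ((1 - 1)*0)²))*(-1) = (4 + (6 + (-4 - 2))/(-5 + 0*0 + (0*0)²))*(-1) = (4 + (6 - 6)/(-5 + 0 + 0²))*(-1) = (4 + 0/(-5 + 0 + 0))*(-1) = (4 + 0/(-5))*(-1) = (4 - ⅕*0)*(-1) = (4 + 0)*(-1) = 4*(-1) = -4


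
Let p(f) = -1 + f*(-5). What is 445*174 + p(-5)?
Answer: 77454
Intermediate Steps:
p(f) = -1 - 5*f
445*174 + p(-5) = 445*174 + (-1 - 5*(-5)) = 77430 + (-1 + 25) = 77430 + 24 = 77454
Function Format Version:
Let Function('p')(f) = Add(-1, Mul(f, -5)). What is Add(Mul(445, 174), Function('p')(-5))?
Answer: 77454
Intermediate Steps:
Function('p')(f) = Add(-1, Mul(-5, f))
Add(Mul(445, 174), Function('p')(-5)) = Add(Mul(445, 174), Add(-1, Mul(-5, -5))) = Add(77430, Add(-1, 25)) = Add(77430, 24) = 77454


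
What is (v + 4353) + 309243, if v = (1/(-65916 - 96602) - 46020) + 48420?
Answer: 51355037927/162518 ≈ 3.1600e+5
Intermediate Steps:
v = 390043199/162518 (v = (1/(-162518) - 46020) + 48420 = (-1/162518 - 46020) + 48420 = -7479078361/162518 + 48420 = 390043199/162518 ≈ 2400.0)
(v + 4353) + 309243 = (390043199/162518 + 4353) + 309243 = 1097484053/162518 + 309243 = 51355037927/162518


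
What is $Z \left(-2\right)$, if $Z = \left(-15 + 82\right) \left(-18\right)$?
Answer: $2412$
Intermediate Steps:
$Z = -1206$ ($Z = 67 \left(-18\right) = -1206$)
$Z \left(-2\right) = \left(-1206\right) \left(-2\right) = 2412$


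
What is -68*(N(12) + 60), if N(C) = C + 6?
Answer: -5304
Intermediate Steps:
N(C) = 6 + C
-68*(N(12) + 60) = -68*((6 + 12) + 60) = -68*(18 + 60) = -68*78 = -5304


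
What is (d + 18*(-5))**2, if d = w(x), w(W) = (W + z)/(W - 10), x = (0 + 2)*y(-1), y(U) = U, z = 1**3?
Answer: 1164241/144 ≈ 8085.0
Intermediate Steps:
z = 1
x = -2 (x = (0 + 2)*(-1) = 2*(-1) = -2)
w(W) = (1 + W)/(-10 + W) (w(W) = (W + 1)/(W - 10) = (1 + W)/(-10 + W))
d = 1/12 (d = (1 - 2)/(-10 - 2) = -1/(-12) = -1/12*(-1) = 1/12 ≈ 0.083333)
(d + 18*(-5))**2 = (1/12 + 18*(-5))**2 = (1/12 - 90)**2 = (-1079/12)**2 = 1164241/144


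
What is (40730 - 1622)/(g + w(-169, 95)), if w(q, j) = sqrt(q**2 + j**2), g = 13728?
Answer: 268437312/94210199 - 19554*sqrt(37586)/94210199 ≈ 2.8091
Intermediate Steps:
w(q, j) = sqrt(j**2 + q**2)
(40730 - 1622)/(g + w(-169, 95)) = (40730 - 1622)/(13728 + sqrt(95**2 + (-169)**2)) = 39108/(13728 + sqrt(9025 + 28561)) = 39108/(13728 + sqrt(37586))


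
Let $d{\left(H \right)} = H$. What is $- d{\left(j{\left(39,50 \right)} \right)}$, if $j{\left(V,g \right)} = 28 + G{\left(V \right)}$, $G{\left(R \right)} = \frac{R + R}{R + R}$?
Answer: $-29$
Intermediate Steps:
$G{\left(R \right)} = 1$ ($G{\left(R \right)} = \frac{2 R}{2 R} = 2 R \frac{1}{2 R} = 1$)
$j{\left(V,g \right)} = 29$ ($j{\left(V,g \right)} = 28 + 1 = 29$)
$- d{\left(j{\left(39,50 \right)} \right)} = \left(-1\right) 29 = -29$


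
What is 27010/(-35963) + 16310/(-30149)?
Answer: -200125860/154892641 ≈ -1.2920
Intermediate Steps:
27010/(-35963) + 16310/(-30149) = 27010*(-1/35963) + 16310*(-1/30149) = -27010/35963 - 2330/4307 = -200125860/154892641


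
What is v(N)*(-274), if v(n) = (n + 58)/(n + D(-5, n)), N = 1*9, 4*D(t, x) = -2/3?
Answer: -110148/53 ≈ -2078.3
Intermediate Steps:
D(t, x) = -⅙ (D(t, x) = (-2/3)/4 = (-2*⅓)/4 = (¼)*(-⅔) = -⅙)
N = 9
v(n) = (58 + n)/(-⅙ + n) (v(n) = (n + 58)/(n - ⅙) = (58 + n)/(-⅙ + n))
v(N)*(-274) = (6*(58 + 9)/(-1 + 6*9))*(-274) = (6*67/(-1 + 54))*(-274) = (6*67/53)*(-274) = (6*(1/53)*67)*(-274) = (402/53)*(-274) = -110148/53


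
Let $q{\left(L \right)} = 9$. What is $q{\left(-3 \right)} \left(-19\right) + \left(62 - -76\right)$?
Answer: $-33$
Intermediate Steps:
$q{\left(-3 \right)} \left(-19\right) + \left(62 - -76\right) = 9 \left(-19\right) + \left(62 - -76\right) = -171 + \left(62 + 76\right) = -171 + 138 = -33$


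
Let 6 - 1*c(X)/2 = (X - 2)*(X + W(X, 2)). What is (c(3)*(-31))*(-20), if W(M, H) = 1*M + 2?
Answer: -2480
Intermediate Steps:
W(M, H) = 2 + M (W(M, H) = M + 2 = 2 + M)
c(X) = 12 - 2*(-2 + X)*(2 + 2*X) (c(X) = 12 - 2*(X - 2)*(X + (2 + X)) = 12 - 2*(-2 + X)*(2 + 2*X))
(c(3)*(-31))*(-20) = ((20 - 4*3² + 4*3)*(-31))*(-20) = ((20 - 4*9 + 12)*(-31))*(-20) = ((20 - 36 + 12)*(-31))*(-20) = -4*(-31)*(-20) = 124*(-20) = -2480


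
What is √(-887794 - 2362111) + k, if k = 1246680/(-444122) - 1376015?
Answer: -305559890255/222061 + I*√3249905 ≈ -1.376e+6 + 1802.8*I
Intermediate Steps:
k = -305559890255/222061 (k = 1246680*(-1/444122) - 1376015 = -623340/222061 - 1376015 = -305559890255/222061 ≈ -1.3760e+6)
√(-887794 - 2362111) + k = √(-887794 - 2362111) - 305559890255/222061 = √(-3249905) - 305559890255/222061 = I*√3249905 - 305559890255/222061 = -305559890255/222061 + I*√3249905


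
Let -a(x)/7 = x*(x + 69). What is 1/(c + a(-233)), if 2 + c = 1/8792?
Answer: -8792/2351736911 ≈ -3.7385e-6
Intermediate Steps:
a(x) = -7*x*(69 + x) (a(x) = -7*x*(x + 69) = -7*x*(69 + x))
c = -17583/8792 (c = -2 + 1/8792 = -17583/8792 ≈ -1.9999)
1/(c + a(-233)) = 1/(-17583/8792 - 7*(-233)*(69 - 233)) = 1/(-17583/8792 - 7*(-233)*(-164)) = 1/(-17583/8792 - 267484) = 1/(-2351736911/8792) = -8792/2351736911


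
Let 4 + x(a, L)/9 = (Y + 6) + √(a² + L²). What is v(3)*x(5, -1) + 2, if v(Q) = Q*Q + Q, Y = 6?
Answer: 866 + 108*√26 ≈ 1416.7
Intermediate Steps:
v(Q) = Q + Q² (v(Q) = Q² + Q = Q + Q²)
x(a, L) = 72 + 9*√(L² + a²) (x(a, L) = -36 + 9*((6 + 6) + √(a² + L²)) = -36 + 9*(12 + √(L² + a²)) = -36 + (108 + 9*√(L² + a²)) = 72 + 9*√(L² + a²))
v(3)*x(5, -1) + 2 = (3*(1 + 3))*(72 + 9*√((-1)² + 5²)) + 2 = (3*4)*(72 + 9*√(1 + 25)) + 2 = 12*(72 + 9*√26) + 2 = (864 + 108*√26) + 2 = 866 + 108*√26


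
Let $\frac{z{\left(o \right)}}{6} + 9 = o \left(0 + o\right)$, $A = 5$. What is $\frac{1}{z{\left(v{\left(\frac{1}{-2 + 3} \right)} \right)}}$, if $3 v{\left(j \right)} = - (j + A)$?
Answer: $- \frac{1}{30} \approx -0.033333$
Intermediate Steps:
$v{\left(j \right)} = - \frac{5}{3} - \frac{j}{3}$ ($v{\left(j \right)} = \frac{\left(-1\right) \left(j + 5\right)}{3} = \frac{\left(-1\right) \left(5 + j\right)}{3} = \frac{-5 - j}{3} = - \frac{5}{3} - \frac{j}{3}$)
$z{\left(o \right)} = -54 + 6 o^{2}$ ($z{\left(o \right)} = -54 + 6 o \left(0 + o\right) = -54 + 6 o o = -54 + 6 o^{2}$)
$\frac{1}{z{\left(v{\left(\frac{1}{-2 + 3} \right)} \right)}} = \frac{1}{-54 + 6 \left(- \frac{5}{3} - \frac{1}{3 \left(-2 + 3\right)}\right)^{2}} = \frac{1}{-54 + 6 \left(- \frac{5}{3} - \frac{1}{3 \cdot 1}\right)^{2}} = \frac{1}{-54 + 6 \left(- \frac{5}{3} - \frac{1}{3}\right)^{2}} = \frac{1}{-54 + 6 \left(-2\right)^{2}} = \frac{1}{-54 + 6 \cdot 4} = \frac{1}{-54 + 24} = \frac{1}{-30} = - \frac{1}{30}$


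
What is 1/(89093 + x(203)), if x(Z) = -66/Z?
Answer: 203/18085813 ≈ 1.1224e-5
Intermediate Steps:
1/(89093 + x(203)) = 1/(89093 - 66/203) = 1/(18085813/203) = 203/18085813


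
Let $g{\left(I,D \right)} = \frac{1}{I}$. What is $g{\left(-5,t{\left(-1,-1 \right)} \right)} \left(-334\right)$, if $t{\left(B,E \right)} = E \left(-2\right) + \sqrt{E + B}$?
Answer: $\frac{334}{5} \approx 66.8$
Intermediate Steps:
$t{\left(B,E \right)} = \sqrt{B + E} - 2 E$ ($t{\left(B,E \right)} = - 2 E + \sqrt{B + E} = \sqrt{B + E} - 2 E$)
$g{\left(-5,t{\left(-1,-1 \right)} \right)} \left(-334\right) = \frac{1}{-5} \left(-334\right) = \left(- \frac{1}{5}\right) \left(-334\right) = \frac{334}{5}$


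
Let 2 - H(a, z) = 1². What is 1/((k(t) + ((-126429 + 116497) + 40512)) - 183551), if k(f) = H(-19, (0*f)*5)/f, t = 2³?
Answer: -8/1223767 ≈ -6.5372e-6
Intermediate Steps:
H(a, z) = 1 (H(a, z) = 2 - 1*1² = 2 - 1*1 = 2 - 1 = 1)
t = 8
k(f) = 1/f
1/((k(t) + ((-126429 + 116497) + 40512)) - 183551) = 1/((1/8 + ((-126429 + 116497) + 40512)) - 183551) = 1/((⅛ + (-9932 + 40512)) - 183551) = 1/((⅛ + 30580) - 183551) = 1/(244641/8 - 183551) = 1/(-1223767/8) = -8/1223767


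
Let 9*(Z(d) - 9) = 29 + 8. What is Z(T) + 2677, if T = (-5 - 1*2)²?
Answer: 24211/9 ≈ 2690.1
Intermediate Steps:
T = 49 (T = (-5 - 2)² = (-7)² = 49)
Z(d) = 118/9 (Z(d) = 9 + (29 + 8)/9 = 9 + (⅑)*37 = 9 + 37/9 = 118/9)
Z(T) + 2677 = 118/9 + 2677 = 24211/9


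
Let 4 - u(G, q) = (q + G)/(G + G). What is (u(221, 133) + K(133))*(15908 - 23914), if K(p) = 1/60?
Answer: -170691923/6630 ≈ -25745.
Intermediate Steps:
u(G, q) = 4 - (G + q)/(2*G) (u(G, q) = 4 - (q + G)/(G + G) = 4 - (G + q)/(2*G))
K(p) = 1/60
(u(221, 133) + K(133))*(15908 - 23914) = ((½)*(-1*133 + 7*221)/221 + 1/60)*(15908 - 23914) = ((½)*(1/221)*(-133 + 1547) + 1/60)*(-8006) = ((½)*(1/221)*1414 + 1/60)*(-8006) = (707/221 + 1/60)*(-8006) = (42641/13260)*(-8006) = -170691923/6630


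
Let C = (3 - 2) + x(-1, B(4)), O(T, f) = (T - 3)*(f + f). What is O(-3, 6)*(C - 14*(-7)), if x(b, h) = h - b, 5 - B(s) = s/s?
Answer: -7488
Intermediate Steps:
B(s) = 4 (B(s) = 5 - s/s = 5 - 1*1 = 5 - 1 = 4)
O(T, f) = 2*f*(-3 + T) (O(T, f) = (-3 + T)*(2*f) = 2*f*(-3 + T))
C = 6 (C = (3 - 2) + (4 - 1*(-1)) = 1 + (4 + 1) = 1 + 5 = 6)
O(-3, 6)*(C - 14*(-7)) = (2*6*(-3 - 3))*(6 - 14*(-7)) = (2*6*(-6))*(6 + 98) = -72*104 = -7488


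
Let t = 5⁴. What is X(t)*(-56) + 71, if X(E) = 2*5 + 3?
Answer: -657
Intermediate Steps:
t = 625
X(E) = 13 (X(E) = 10 + 3 = 13)
X(t)*(-56) + 71 = 13*(-56) + 71 = -728 + 71 = -657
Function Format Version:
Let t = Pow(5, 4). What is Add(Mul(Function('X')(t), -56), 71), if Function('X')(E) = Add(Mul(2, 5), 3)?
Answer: -657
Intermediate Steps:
t = 625
Function('X')(E) = 13 (Function('X')(E) = Add(10, 3) = 13)
Add(Mul(Function('X')(t), -56), 71) = Add(Mul(13, -56), 71) = Add(-728, 71) = -657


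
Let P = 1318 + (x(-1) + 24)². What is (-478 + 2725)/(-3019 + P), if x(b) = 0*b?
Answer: -749/375 ≈ -1.9973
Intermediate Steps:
x(b) = 0
P = 1894 (P = 1318 + (0 + 24)² = 1318 + 24² = 1318 + 576 = 1894)
(-478 + 2725)/(-3019 + P) = (-478 + 2725)/(-3019 + 1894) = 2247/(-1125) = 2247*(-1/1125) = -749/375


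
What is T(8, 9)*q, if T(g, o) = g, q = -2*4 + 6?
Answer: -16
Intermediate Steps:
q = -2 (q = -8 + 6 = -2)
T(8, 9)*q = 8*(-2) = -16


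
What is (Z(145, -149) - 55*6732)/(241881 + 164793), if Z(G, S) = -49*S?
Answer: -362959/406674 ≈ -0.89251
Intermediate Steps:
(Z(145, -149) - 55*6732)/(241881 + 164793) = (-49*(-149) - 55*6732)/(241881 + 164793) = (7301 - 370260)/406674 = -362959*1/406674 = -362959/406674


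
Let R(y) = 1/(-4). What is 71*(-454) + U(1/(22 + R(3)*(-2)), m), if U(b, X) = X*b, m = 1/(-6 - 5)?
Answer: -15955832/495 ≈ -32234.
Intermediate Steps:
R(y) = -¼
m = -1/11 (m = 1/(-11) = -1/11 ≈ -0.090909)
71*(-454) + U(1/(22 + R(3)*(-2)), m) = 71*(-454) - 1/(11*(22 - ¼*(-2))) = -32234 - 1/(11*(22 + ½)) = -32234 - 1/(11*45/2) = -32234 - 1/11*2/45 = -32234 - 2/495 = -15955832/495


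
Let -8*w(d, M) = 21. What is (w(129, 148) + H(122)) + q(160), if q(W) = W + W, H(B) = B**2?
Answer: 121611/8 ≈ 15201.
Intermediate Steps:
w(d, M) = -21/8 (w(d, M) = -1/8*21 = -21/8)
q(W) = 2*W
(w(129, 148) + H(122)) + q(160) = (-21/8 + 122**2) + 2*160 = (-21/8 + 14884) + 320 = 119051/8 + 320 = 121611/8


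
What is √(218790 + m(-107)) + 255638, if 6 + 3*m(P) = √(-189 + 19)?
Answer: 255638 + √(1969092 + 3*I*√170)/3 ≈ 2.5611e+5 + 0.0046458*I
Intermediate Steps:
m(P) = -2 + I*√170/3 (m(P) = -2 + √(-189 + 19)/3 = -2 + √(-170)/3 = -2 + (I*√170)/3 = -2 + I*√170/3)
√(218790 + m(-107)) + 255638 = √(218790 + (-2 + I*√170/3)) + 255638 = √(218788 + I*√170/3) + 255638 = 255638 + √(218788 + I*√170/3)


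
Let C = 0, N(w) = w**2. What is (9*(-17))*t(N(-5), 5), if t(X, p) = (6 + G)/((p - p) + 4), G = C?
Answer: -459/2 ≈ -229.50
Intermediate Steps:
G = 0
t(X, p) = 3/2 (t(X, p) = (6 + 0)/((p - p) + 4) = 6/(0 + 4) = 6/4 = 6*(1/4) = 3/2)
(9*(-17))*t(N(-5), 5) = (9*(-17))*(3/2) = -153*3/2 = -459/2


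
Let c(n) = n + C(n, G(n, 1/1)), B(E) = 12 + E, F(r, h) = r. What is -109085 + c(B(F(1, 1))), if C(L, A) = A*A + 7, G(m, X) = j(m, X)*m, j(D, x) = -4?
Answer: -106361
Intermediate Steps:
G(m, X) = -4*m
C(L, A) = 7 + A² (C(L, A) = A² + 7 = 7 + A²)
c(n) = 7 + n + 16*n² (c(n) = n + (7 + (-4*n)²) = n + (7 + 16*n²) = 7 + n + 16*n²)
-109085 + c(B(F(1, 1))) = -109085 + (7 + (12 + 1) + 16*(12 + 1)²) = -109085 + (7 + 13 + 16*13²) = -109085 + (7 + 13 + 16*169) = -109085 + (7 + 13 + 2704) = -109085 + 2724 = -106361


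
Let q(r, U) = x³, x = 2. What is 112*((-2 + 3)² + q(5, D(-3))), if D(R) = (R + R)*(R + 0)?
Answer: 1008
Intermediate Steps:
D(R) = 2*R² (D(R) = (2*R)*R = 2*R²)
q(r, U) = 8 (q(r, U) = 2³ = 8)
112*((-2 + 3)² + q(5, D(-3))) = 112*((-2 + 3)² + 8) = 112*(1² + 8) = 112*(1 + 8) = 112*9 = 1008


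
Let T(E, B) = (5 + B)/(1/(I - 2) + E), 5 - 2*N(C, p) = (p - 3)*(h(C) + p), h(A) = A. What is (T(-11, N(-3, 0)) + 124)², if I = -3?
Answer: 48011041/3136 ≈ 15310.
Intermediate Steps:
N(C, p) = 5/2 - (-3 + p)*(C + p)/2 (N(C, p) = 5/2 - (p - 3)*(C + p)/2 = 5/2 - (-3 + p)*(C + p)/2)
T(E, B) = (5 + B)/(-⅕ + E) (T(E, B) = (5 + B)/(1/(-3 - 2) + E) = (5 + B)/(1/(-5) + E) = (5 + B)/(-⅕ + E))
(T(-11, N(-3, 0)) + 124)² = (5*(5 + (5/2 - ½*0² + (3/2)*(-3) + (3/2)*0 - ½*(-3)*0))/(-1 + 5*(-11)) + 124)² = (5*(5 + (5/2 - ½*0 - 9/2 + 0 + 0))/(-1 - 55) + 124)² = (5*(5 + (5/2 + 0 - 9/2 + 0 + 0))/(-56) + 124)² = (5*(-1/56)*(5 - 2) + 124)² = (5*(-1/56)*3 + 124)² = (-15/56 + 124)² = (6929/56)² = 48011041/3136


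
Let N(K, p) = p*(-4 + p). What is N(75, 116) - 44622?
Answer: -31630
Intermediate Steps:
N(75, 116) - 44622 = 116*(-4 + 116) - 44622 = 116*112 - 44622 = 12992 - 44622 = -31630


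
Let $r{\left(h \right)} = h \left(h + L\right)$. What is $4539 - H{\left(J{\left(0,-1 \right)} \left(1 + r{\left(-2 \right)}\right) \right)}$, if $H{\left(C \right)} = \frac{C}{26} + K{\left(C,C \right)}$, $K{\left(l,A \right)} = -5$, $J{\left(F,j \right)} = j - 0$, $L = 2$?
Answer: $\frac{118145}{26} \approx 4544.0$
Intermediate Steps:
$J{\left(F,j \right)} = j$ ($J{\left(F,j \right)} = j + 0 = j$)
$r{\left(h \right)} = h \left(2 + h\right)$ ($r{\left(h \right)} = h \left(h + 2\right) = h \left(2 + h\right)$)
$H{\left(C \right)} = -5 + \frac{C}{26}$ ($H{\left(C \right)} = \frac{C}{26} - 5 = -5 + \frac{C}{26}$)
$4539 - H{\left(J{\left(0,-1 \right)} \left(1 + r{\left(-2 \right)}\right) \right)} = 4539 - \left(-5 + \frac{\left(-1\right) \left(1 - 2 \left(2 - 2\right)\right)}{26}\right) = 4539 - \left(-5 + \frac{\left(-1\right) \left(1 - 0\right)}{26}\right) = 4539 - \left(-5 + \frac{\left(-1\right) \left(1 + 0\right)}{26}\right) = 4539 - \left(-5 + \frac{\left(-1\right) 1}{26}\right) = 4539 - \left(-5 + \frac{1}{26} \left(-1\right)\right) = 4539 - \left(-5 - \frac{1}{26}\right) = 4539 - - \frac{131}{26} = 4539 + \frac{131}{26} = \frac{118145}{26}$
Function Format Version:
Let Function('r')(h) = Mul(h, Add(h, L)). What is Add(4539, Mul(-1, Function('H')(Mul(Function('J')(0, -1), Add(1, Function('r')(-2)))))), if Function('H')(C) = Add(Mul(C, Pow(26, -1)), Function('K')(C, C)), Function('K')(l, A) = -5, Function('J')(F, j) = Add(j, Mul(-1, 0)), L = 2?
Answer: Rational(118145, 26) ≈ 4544.0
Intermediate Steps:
Function('J')(F, j) = j (Function('J')(F, j) = Add(j, 0) = j)
Function('r')(h) = Mul(h, Add(2, h)) (Function('r')(h) = Mul(h, Add(h, 2)) = Mul(h, Add(2, h)))
Function('H')(C) = Add(-5, Mul(Rational(1, 26), C)) (Function('H')(C) = Add(Mul(C, Pow(26, -1)), -5) = Add(Mul(C, Rational(1, 26)), -5) = Add(Mul(Rational(1, 26), C), -5) = Add(-5, Mul(Rational(1, 26), C)))
Add(4539, Mul(-1, Function('H')(Mul(Function('J')(0, -1), Add(1, Function('r')(-2)))))) = Add(4539, Mul(-1, Add(-5, Mul(Rational(1, 26), Mul(-1, Add(1, Mul(-2, Add(2, -2)))))))) = Add(4539, Mul(-1, Add(-5, Mul(Rational(1, 26), Mul(-1, Add(1, Mul(-2, 0))))))) = Add(4539, Mul(-1, Add(-5, Mul(Rational(1, 26), Mul(-1, Add(1, 0)))))) = Add(4539, Mul(-1, Add(-5, Mul(Rational(1, 26), Mul(-1, 1))))) = Add(4539, Mul(-1, Add(-5, Mul(Rational(1, 26), -1)))) = Add(4539, Mul(-1, Add(-5, Rational(-1, 26)))) = Add(4539, Mul(-1, Rational(-131, 26))) = Add(4539, Rational(131, 26)) = Rational(118145, 26)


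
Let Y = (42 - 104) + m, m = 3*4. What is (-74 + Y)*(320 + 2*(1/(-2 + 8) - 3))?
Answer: -116932/3 ≈ -38977.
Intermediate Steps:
m = 12
Y = -50 (Y = (42 - 104) + 12 = -62 + 12 = -50)
(-74 + Y)*(320 + 2*(1/(-2 + 8) - 3)) = (-74 - 50)*(320 + 2*(1/(-2 + 8) - 3)) = -124*(320 + 2*(1/6 - 3)) = -124*(320 + 2*(⅙ - 3)) = -124*(320 + 2*(-17/6)) = -124*(320 - 17/3) = -124*943/3 = -116932/3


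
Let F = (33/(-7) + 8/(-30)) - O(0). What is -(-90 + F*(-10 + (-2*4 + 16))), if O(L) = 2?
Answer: 7984/105 ≈ 76.038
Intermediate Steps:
F = -733/105 (F = (33/(-7) + 8/(-30)) - 1*2 = (33*(-1/7) + 8*(-1/30)) - 2 = (-33/7 - 4/15) - 2 = -523/105 - 2 = -733/105 ≈ -6.9809)
-(-90 + F*(-10 + (-2*4 + 16))) = -(-90 - 733*(-10 + (-2*4 + 16))/105) = -(-90 - 733*(-10 + (-8 + 16))/105) = -(-90 - 733*(-10 + 8)/105) = -(-90 - 733/105*(-2)) = -(-90 + 1466/105) = -1*(-7984/105) = 7984/105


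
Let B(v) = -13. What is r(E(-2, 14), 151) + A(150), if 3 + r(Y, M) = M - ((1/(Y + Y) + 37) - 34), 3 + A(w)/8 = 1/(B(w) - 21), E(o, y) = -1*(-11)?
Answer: 45149/374 ≈ 120.72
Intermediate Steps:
E(o, y) = 11
A(w) = -412/17 (A(w) = -24 + 8/(-13 - 21) = -24 + 8/(-34) = -24 + 8*(-1/34) = -24 - 4/17 = -412/17)
r(Y, M) = -6 + M - 1/(2*Y) (r(Y, M) = -3 + (M - ((1/(Y + Y) + 37) - 34)) = -3 + (M - ((1/(2*Y) + 37) - 34)) = -3 + (M - ((37 + 1/(2*Y)) - 34)) = -3 + (M - (3 + 1/(2*Y))) = -3 + (M + (-3 - 1/(2*Y))) = -3 + (-3 + M - 1/(2*Y)) = -6 + M - 1/(2*Y))
r(E(-2, 14), 151) + A(150) = (-6 + 151 - ½/11) - 412/17 = (-6 + 151 - ½*1/11) - 412/17 = (-6 + 151 - 1/22) - 412/17 = 3189/22 - 412/17 = 45149/374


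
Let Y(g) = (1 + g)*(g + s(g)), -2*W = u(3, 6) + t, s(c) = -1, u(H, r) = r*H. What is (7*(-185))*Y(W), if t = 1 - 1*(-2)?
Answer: -565915/4 ≈ -1.4148e+5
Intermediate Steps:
u(H, r) = H*r
t = 3 (t = 1 + 2 = 3)
W = -21/2 (W = -(3*6 + 3)/2 = -(18 + 3)/2 = -½*21 = -21/2 ≈ -10.500)
Y(g) = (1 + g)*(-1 + g) (Y(g) = (1 + g)*(g - 1) = (1 + g)*(-1 + g))
(7*(-185))*Y(W) = (7*(-185))*(-1 + (-21/2)²) = -1295*(-1 + 441/4) = -1295*437/4 = -565915/4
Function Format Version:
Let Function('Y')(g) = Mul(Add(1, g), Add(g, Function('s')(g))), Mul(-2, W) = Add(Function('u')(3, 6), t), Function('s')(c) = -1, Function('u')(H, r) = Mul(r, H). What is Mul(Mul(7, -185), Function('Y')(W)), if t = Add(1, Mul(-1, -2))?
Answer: Rational(-565915, 4) ≈ -1.4148e+5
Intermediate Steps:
Function('u')(H, r) = Mul(H, r)
t = 3 (t = Add(1, 2) = 3)
W = Rational(-21, 2) (W = Mul(Rational(-1, 2), Add(Mul(3, 6), 3)) = Mul(Rational(-1, 2), Add(18, 3)) = Mul(Rational(-1, 2), 21) = Rational(-21, 2) ≈ -10.500)
Function('Y')(g) = Mul(Add(1, g), Add(-1, g)) (Function('Y')(g) = Mul(Add(1, g), Add(g, -1)) = Mul(Add(1, g), Add(-1, g)))
Mul(Mul(7, -185), Function('Y')(W)) = Mul(Mul(7, -185), Add(-1, Pow(Rational(-21, 2), 2))) = Mul(-1295, Add(-1, Rational(441, 4))) = Mul(-1295, Rational(437, 4)) = Rational(-565915, 4)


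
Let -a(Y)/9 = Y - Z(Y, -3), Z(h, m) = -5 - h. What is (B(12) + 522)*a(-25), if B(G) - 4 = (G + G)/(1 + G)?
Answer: 2779110/13 ≈ 2.1378e+5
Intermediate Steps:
B(G) = 4 + 2*G/(1 + G) (B(G) = 4 + (G + G)/(1 + G) = 4 + (2*G)/(1 + G) = 4 + 2*G/(1 + G))
a(Y) = -45 - 18*Y (a(Y) = -9*(Y - (-5 - Y)) = -9*(Y + (5 + Y)) = -9*(5 + 2*Y) = -45 - 18*Y)
(B(12) + 522)*a(-25) = (2*(2 + 3*12)/(1 + 12) + 522)*(-45 - 18*(-25)) = (2*(2 + 36)/13 + 522)*(-45 + 450) = (2*(1/13)*38 + 522)*405 = (76/13 + 522)*405 = (6862/13)*405 = 2779110/13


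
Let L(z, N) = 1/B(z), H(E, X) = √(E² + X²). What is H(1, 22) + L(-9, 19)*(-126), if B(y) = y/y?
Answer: -126 + √485 ≈ -103.98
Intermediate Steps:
B(y) = 1
L(z, N) = 1 (L(z, N) = 1/1 = 1)
H(1, 22) + L(-9, 19)*(-126) = √(1² + 22²) + 1*(-126) = √(1 + 484) - 126 = √485 - 126 = -126 + √485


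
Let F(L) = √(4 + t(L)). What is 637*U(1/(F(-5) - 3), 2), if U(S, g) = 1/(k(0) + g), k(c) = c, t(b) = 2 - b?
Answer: 637/2 ≈ 318.50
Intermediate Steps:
F(L) = √(6 - L) (F(L) = √(4 + (2 - L)) = √(6 - L))
U(S, g) = 1/g (U(S, g) = 1/(0 + g) = 1/g)
637*U(1/(F(-5) - 3), 2) = 637/2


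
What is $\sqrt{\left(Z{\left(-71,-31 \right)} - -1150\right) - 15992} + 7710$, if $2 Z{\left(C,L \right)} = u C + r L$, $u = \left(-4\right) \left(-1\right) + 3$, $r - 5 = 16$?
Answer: $7710 + 2 i \sqrt{3854} \approx 7710.0 + 124.16 i$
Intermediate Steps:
$r = 21$ ($r = 5 + 16 = 21$)
$u = 7$ ($u = 4 + 3 = 7$)
$Z{\left(C,L \right)} = \frac{7 C}{2} + \frac{21 L}{2}$ ($Z{\left(C,L \right)} = \frac{7 C + 21 L}{2} = \frac{7 C}{2} + \frac{21 L}{2}$)
$\sqrt{\left(Z{\left(-71,-31 \right)} - -1150\right) - 15992} + 7710 = \sqrt{\left(\left(\frac{7}{2} \left(-71\right) + \frac{21}{2} \left(-31\right)\right) - -1150\right) - 15992} + 7710 = \sqrt{\left(\left(- \frac{497}{2} - \frac{651}{2}\right) + 1150\right) - 15992} + 7710 = \sqrt{\left(-574 + 1150\right) - 15992} + 7710 = \sqrt{576 - 15992} + 7710 = \sqrt{-15416} + 7710 = 2 i \sqrt{3854} + 7710 = 7710 + 2 i \sqrt{3854}$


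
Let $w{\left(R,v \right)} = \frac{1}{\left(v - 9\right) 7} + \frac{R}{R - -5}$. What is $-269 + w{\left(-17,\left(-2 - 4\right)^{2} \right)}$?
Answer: $- \frac{202289}{756} \approx -267.58$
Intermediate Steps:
$w{\left(R,v \right)} = \frac{1}{7 \left(-9 + v\right)} + \frac{R}{5 + R}$ ($w{\left(R,v \right)} = \frac{1}{-9 + v} \frac{1}{7} + \frac{R}{R + 5} = \frac{1}{7 \left(-9 + v\right)} + \frac{R}{5 + R}$)
$-269 + w{\left(-17,\left(-2 - 4\right)^{2} \right)} = -269 + \frac{5 - -1054 + 7 \left(-17\right) \left(-2 - 4\right)^{2}}{7 \left(-45 - -153 + 5 \left(-2 - 4\right)^{2} - 17 \left(-2 - 4\right)^{2}\right)} = -269 + \frac{5 + 1054 + 7 \left(-17\right) \left(-6\right)^{2}}{7 \left(-45 + 153 + 5 \left(-6\right)^{2} - 17 \left(-6\right)^{2}\right)} = -269 + \frac{5 + 1054 + 7 \left(-17\right) 36}{7 \left(-45 + 153 + 5 \cdot 36 - 612\right)} = -269 + \frac{5 + 1054 - 4284}{7 \left(-45 + 153 + 180 - 612\right)} = -269 + \frac{1}{7} \frac{1}{-324} \left(-3225\right) = -269 + \frac{1}{7} \left(- \frac{1}{324}\right) \left(-3225\right) = -269 + \frac{1075}{756} = - \frac{202289}{756}$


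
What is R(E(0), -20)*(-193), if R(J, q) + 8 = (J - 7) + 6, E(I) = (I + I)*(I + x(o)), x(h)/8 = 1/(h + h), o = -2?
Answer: 1737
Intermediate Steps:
x(h) = 4/h (x(h) = 8/(h + h) = 8/((2*h)) = 8*(1/(2*h)) = 4/h)
E(I) = 2*I*(-2 + I) (E(I) = (I + I)*(I + 4/(-2)) = (2*I)*(I + 4*(-½)) = (2*I)*(I - 2) = (2*I)*(-2 + I) = 2*I*(-2 + I))
R(J, q) = -9 + J (R(J, q) = -8 + ((J - 7) + 6) = -8 + ((-7 + J) + 6) = -8 + (-1 + J) = -9 + J)
R(E(0), -20)*(-193) = (-9 + 2*0*(-2 + 0))*(-193) = (-9 + 2*0*(-2))*(-193) = (-9 + 0)*(-193) = -9*(-193) = 1737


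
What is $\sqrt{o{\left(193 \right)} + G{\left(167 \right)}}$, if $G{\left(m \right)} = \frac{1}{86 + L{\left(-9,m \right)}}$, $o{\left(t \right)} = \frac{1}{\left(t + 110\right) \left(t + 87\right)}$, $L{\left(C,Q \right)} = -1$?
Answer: $\frac{\sqrt{244971258}}{144228} \approx 0.10852$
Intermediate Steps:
$o{\left(t \right)} = \frac{1}{\left(87 + t\right) \left(110 + t\right)}$ ($o{\left(t \right)} = \frac{1}{\left(110 + t\right) \left(87 + t\right)} = \frac{1}{\left(87 + t\right) \left(110 + t\right)}$)
$G{\left(m \right)} = \frac{1}{85}$ ($G{\left(m \right)} = \frac{1}{86 - 1} = \frac{1}{85}$)
$\sqrt{o{\left(193 \right)} + G{\left(167 \right)}} = \sqrt{\frac{1}{9570 + 193^{2} + 197 \cdot 193} + \frac{1}{85}} = \sqrt{\frac{1}{9570 + 37249 + 38021} + \frac{1}{85}} = \sqrt{\frac{1}{84840} + \frac{1}{85}} = \sqrt{\frac{3397}{288456}} = \frac{\sqrt{244971258}}{144228}$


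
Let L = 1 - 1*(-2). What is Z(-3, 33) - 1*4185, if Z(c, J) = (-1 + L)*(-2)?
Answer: -4189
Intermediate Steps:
L = 3 (L = 1 + 2 = 3)
Z(c, J) = -4 (Z(c, J) = (-1 + 3)*(-2) = 2*(-2) = -4)
Z(-3, 33) - 1*4185 = -4 - 1*4185 = -4 - 4185 = -4189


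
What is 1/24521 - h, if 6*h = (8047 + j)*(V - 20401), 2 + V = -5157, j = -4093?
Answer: 413032704841/24521 ≈ 1.6844e+7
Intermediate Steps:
V = -5159 (V = -2 - 5157 = -5159)
h = -16844040 (h = ((8047 - 4093)*(-5159 - 20401))/6 = (3954*(-25560))/6 = (⅙)*(-101064240) = -16844040)
1/24521 - h = 1/24521 - 1*(-16844040) = 1/24521 + 16844040 = 413032704841/24521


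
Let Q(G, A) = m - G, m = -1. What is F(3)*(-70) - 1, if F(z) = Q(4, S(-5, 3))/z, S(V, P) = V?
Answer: 347/3 ≈ 115.67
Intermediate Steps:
Q(G, A) = -1 - G
F(z) = -5/z (F(z) = (-1 - 1*4)/z = (-1 - 4)/z = -5/z)
F(3)*(-70) - 1 = -5/3*(-70) - 1 = 350/3 - 1 = 347/3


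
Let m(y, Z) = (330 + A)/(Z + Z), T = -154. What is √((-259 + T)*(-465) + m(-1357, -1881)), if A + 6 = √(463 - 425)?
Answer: √(301993699788 - 418*√38)/1254 ≈ 438.23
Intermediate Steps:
A = -6 + √38 (A = -6 + √(463 - 425) = -6 + √38 ≈ 0.16441)
m(y, Z) = (324 + √38)/(2*Z) (m(y, Z) = (330 + (-6 + √38))/(Z + Z) = (324 + √38)/((2*Z)) = (324 + √38)*(1/(2*Z)) = (324 + √38)/(2*Z))
√((-259 + T)*(-465) + m(-1357, -1881)) = √((-259 - 154)*(-465) + (½)*(324 + √38)/(-1881)) = √(-413*(-465) + (½)*(-1/1881)*(324 + √38)) = √(192045 + (-18/209 - √38/3762)) = √(40137387/209 - √38/3762)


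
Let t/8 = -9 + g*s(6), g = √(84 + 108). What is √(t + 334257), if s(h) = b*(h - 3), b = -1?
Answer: √(334185 - 192*√3) ≈ 577.80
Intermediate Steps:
s(h) = 3 - h (s(h) = -(h - 3) = -(-3 + h) = 3 - h)
g = 8*√3 (g = √192 = 8*√3 ≈ 13.856)
t = -72 - 192*√3 (t = 8*(-9 + (8*√3)*(3 - 1*6)) = 8*(-9 + (8*√3)*(3 - 6)) = 8*(-9 + (8*√3)*(-3)) = 8*(-9 - 24*√3) = -72 - 192*√3 ≈ -404.55)
√(t + 334257) = √((-72 - 192*√3) + 334257) = √(334185 - 192*√3)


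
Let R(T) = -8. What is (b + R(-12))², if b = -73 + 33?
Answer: 2304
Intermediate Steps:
b = -40
(b + R(-12))² = (-40 - 8)² = (-48)² = 2304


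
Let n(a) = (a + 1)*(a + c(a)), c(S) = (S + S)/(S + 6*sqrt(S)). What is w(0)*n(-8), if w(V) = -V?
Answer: 0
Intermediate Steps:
c(S) = 2*S/(S + 6*sqrt(S)) (c(S) = (2*S)/(S + 6*sqrt(S)) = 2*S/(S + 6*sqrt(S)))
n(a) = (1 + a)*(a + 2*a/(a + 6*sqrt(a))) (n(a) = (a + 1)*(a + 2*a/(a + 6*sqrt(a))) = (1 + a)*(a + 2*a/(a + 6*sqrt(a))))
w(0)*n(-8) = (-1*0)*(-8*(2 + 2*(-8) + (1 - 8)*(-8 + 6*sqrt(-8)))/(-8 + 6*sqrt(-8))) = 0*(-8*(2 - 16 - 7*(-8 + 6*(2*I*sqrt(2))))/(-8 + 6*(2*I*sqrt(2)))) = 0*(-8*(2 - 16 - 7*(-8 + 12*I*sqrt(2)))/(-8 + 12*I*sqrt(2))) = 0*(-8*(2 - 16 + (56 - 84*I*sqrt(2)))/(-8 + 12*I*sqrt(2))) = 0*(-8*(42 - 84*I*sqrt(2))/(-8 + 12*I*sqrt(2))) = 0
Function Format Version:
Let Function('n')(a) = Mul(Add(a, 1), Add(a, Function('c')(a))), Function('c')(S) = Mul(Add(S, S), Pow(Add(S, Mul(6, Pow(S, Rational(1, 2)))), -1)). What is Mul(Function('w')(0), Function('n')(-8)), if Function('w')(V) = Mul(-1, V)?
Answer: 0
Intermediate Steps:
Function('c')(S) = Mul(2, S, Pow(Add(S, Mul(6, Pow(S, Rational(1, 2)))), -1)) (Function('c')(S) = Mul(Mul(2, S), Pow(Add(S, Mul(6, Pow(S, Rational(1, 2)))), -1)) = Mul(2, S, Pow(Add(S, Mul(6, Pow(S, Rational(1, 2)))), -1)))
Function('n')(a) = Mul(Add(1, a), Add(a, Mul(2, a, Pow(Add(a, Mul(6, Pow(a, Rational(1, 2)))), -1)))) (Function('n')(a) = Mul(Add(a, 1), Add(a, Mul(2, a, Pow(Add(a, Mul(6, Pow(a, Rational(1, 2)))), -1)))) = Mul(Add(1, a), Add(a, Mul(2, a, Pow(Add(a, Mul(6, Pow(a, Rational(1, 2)))), -1)))))
Mul(Function('w')(0), Function('n')(-8)) = Mul(Mul(-1, 0), Mul(-8, Pow(Add(-8, Mul(6, Pow(-8, Rational(1, 2)))), -1), Add(2, Mul(2, -8), Mul(Add(1, -8), Add(-8, Mul(6, Pow(-8, Rational(1, 2)))))))) = Mul(0, Mul(-8, Pow(Add(-8, Mul(6, Mul(2, I, Pow(2, Rational(1, 2))))), -1), Add(2, -16, Mul(-7, Add(-8, Mul(6, Mul(2, I, Pow(2, Rational(1, 2))))))))) = Mul(0, Mul(-8, Pow(Add(-8, Mul(12, I, Pow(2, Rational(1, 2)))), -1), Add(2, -16, Mul(-7, Add(-8, Mul(12, I, Pow(2, Rational(1, 2)))))))) = Mul(0, Mul(-8, Pow(Add(-8, Mul(12, I, Pow(2, Rational(1, 2)))), -1), Add(2, -16, Add(56, Mul(-84, I, Pow(2, Rational(1, 2))))))) = Mul(0, Mul(-8, Pow(Add(-8, Mul(12, I, Pow(2, Rational(1, 2)))), -1), Add(42, Mul(-84, I, Pow(2, Rational(1, 2)))))) = 0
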